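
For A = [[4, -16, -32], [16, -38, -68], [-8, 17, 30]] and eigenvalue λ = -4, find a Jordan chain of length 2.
v_1 = [[2, 3, -1]]^T, v_2 = [[0, -2, 1]]^T

We seek v_1 ∈ ker((A + 4I)^2) \ ker(A + 4I), then set v_{i+1} = (A + 4I) v_i.

One such chain is v_1 = [[2, 3, -1]]^T, v_2 = [[0, -2, 1]]^T. Check: (A + 4I) v_2 = [[0, 0, 0]]^T = 0.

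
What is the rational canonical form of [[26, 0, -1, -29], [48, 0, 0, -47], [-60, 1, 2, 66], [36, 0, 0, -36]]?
R = [[0, 0, 0, -36], [1, 0, 0, -48], [0, 1, 0, -28], [0, 0, 1, -8]]

The invariant factors of A (the non-unit diagonal entries of the Smith normal form of xI - A over ℚ[x]) are (x^2 + 4x + 6)^2, each dividing the next. The characteristic polynomial is their product, (x^2 + 4x + 6)^2.

The rational canonical form is the block-diagonal matrix of companion matrices C(f_i):
R = [[0, 0, 0, -36], [1, 0, 0, -48], [0, 1, 0, -28], [0, 0, 1, -8]].

Note the characteristic polynomial does not split into linear factors over ℚ, so A has no Jordan form over ℚ; the rational canonical form exists over any field.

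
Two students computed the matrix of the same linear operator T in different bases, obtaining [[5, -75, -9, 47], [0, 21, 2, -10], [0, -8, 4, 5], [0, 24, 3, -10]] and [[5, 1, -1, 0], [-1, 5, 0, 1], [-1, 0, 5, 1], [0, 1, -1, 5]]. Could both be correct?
Two matrices over a field are similar if and only if they have the same invariant factors.

Both A and B have characteristic polynomial (x - 5)^4 and minimal polynomial (x - 5)^2. Computing further, both have invariant factors (x - 5)^2, (x - 5)^2. Hence A and B are similar.

Yes.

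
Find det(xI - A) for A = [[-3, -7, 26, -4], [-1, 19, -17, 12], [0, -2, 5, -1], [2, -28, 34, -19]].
xI - A = [[x + 3, 7, -26, 4], [1, x - 19, 17, -12], [0, 2, x - 5, 1], [-2, 28, -34, x + 19]].

Expanding det(xI - A) along the first row:
det(xI - A) = + (x + 3)·det([[x - 19, 17, -12], [2, x - 5, 1], [28, -34, x + 19]]) - (7)·det([[1, 17, -12], [0, x - 5, 1], [-2, -34, x + 19]]) + (-26)·det([[1, x - 19, -12], [0, 2, 1], [-2, 28, x + 19]]) - (4)·det([[1, x - 19, 17], [0, 2, x - 5], [-2, 28, -34]]).

Evaluating gives χ_A(x) = x^4 - 2x^3 - 39x^2 + 40x + 400 = (x - 5)^2(x + 4)^2.

χ_A(x) = (x - 5)^2(x + 4)^2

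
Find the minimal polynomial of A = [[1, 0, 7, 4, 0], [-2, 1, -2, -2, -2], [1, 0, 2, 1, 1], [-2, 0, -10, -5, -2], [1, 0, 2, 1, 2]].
The characteristic polynomial factors as (x - 1)^4(x + 3). The minimal polynomial is ∏(x - λ)^{k_λ} where k_λ is the size of the largest Jordan block at λ.

For λ = -3: rank(A + 3I) = 4, and the largest Jordan block has size 1 (the smallest k with rank((A + 3I)^k) = rank((A + 3I)^(k+1))).
For λ = 1: rank(A - I) = 3, and the largest Jordan block has size 3 (the smallest k with rank((A - I)^k) = rank((A - I)^(k+1))).

So m_A(x) = (x - 1)^3(x + 3).

m_A(x) = (x - 1)^3(x + 3)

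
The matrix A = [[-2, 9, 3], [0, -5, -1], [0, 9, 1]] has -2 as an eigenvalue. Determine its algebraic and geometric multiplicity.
The characteristic polynomial is (x + 2)^3, so the factor x + 2 appears with exponent 3: the algebraic multiplicity is 3.

rank(A + 2I) = 1, so the eigenspace has dimension 3 - 1 = 2: the geometric multiplicity is 2.

Since 2 < 3, A is not diagonalizable.

algebraic multiplicity 3, geometric multiplicity 2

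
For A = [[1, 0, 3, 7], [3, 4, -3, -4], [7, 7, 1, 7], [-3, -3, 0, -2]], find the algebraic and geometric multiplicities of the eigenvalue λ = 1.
The characteristic polynomial is (x - 1)^4, so the factor x - 1 appears with exponent 4: the algebraic multiplicity is 4.

rank(A - I) = 2, so the eigenspace has dimension 4 - 2 = 2: the geometric multiplicity is 2.

Since 2 < 4, A is not diagonalizable.

algebraic multiplicity 4, geometric multiplicity 2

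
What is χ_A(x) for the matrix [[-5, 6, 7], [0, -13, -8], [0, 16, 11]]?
χ_A(x) = (x - 3)(x + 5)^2

xI - A = [[x + 5, -6, -7], [0, x + 13, 8], [0, -16, x - 11]].

Expanding det(xI - A) along the first row:
det(xI - A) = + (x + 5)·det([[x + 13, 8], [-16, x - 11]]) - (-6)·det([[0, 8], [0, x - 11]]) + (-7)·det([[0, x + 13], [0, -16]]).

Evaluating gives χ_A(x) = x^3 + 7x^2 - 5x - 75 = (x - 3)(x + 5)^2.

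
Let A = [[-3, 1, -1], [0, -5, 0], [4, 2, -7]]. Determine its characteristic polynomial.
χ_A(x) = (x + 5)^3

xI - A = [[x + 3, -1, 1], [0, x + 5, 0], [-4, -2, x + 7]].

Expanding det(xI - A) along the first row:
det(xI - A) = + (x + 3)·det([[x + 5, 0], [-2, x + 7]]) - (-1)·det([[0, 0], [-4, x + 7]]) + (1)·det([[0, x + 5], [-4, -2]]).

Evaluating gives χ_A(x) = x^3 + 15x^2 + 75x + 125 = (x + 5)^3.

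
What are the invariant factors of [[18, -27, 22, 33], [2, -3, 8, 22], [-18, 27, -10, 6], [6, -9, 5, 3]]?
x^2(x - 5)(x - 3)

The Jordan structure of A has elementary divisors x^2, (x - 3), (x - 5). Arranging the block sizes at each eigenvalue in decreasing order and taking row products gives the invariant factors.

Invariant factors (smallest first, each dividing the next): x^2(x - 5)(x - 3).

Check: the last factor x^2(x - 5)(x - 3) is the minimal polynomial, and the product x^2(x - 5)(x - 3) is the characteristic polynomial.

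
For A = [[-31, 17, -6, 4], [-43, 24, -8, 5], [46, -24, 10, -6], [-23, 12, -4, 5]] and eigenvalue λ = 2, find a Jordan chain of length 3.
v_1 = [[0, 0, 1, 1]]^T, v_2 = [[-2, -3, 2, -1]]^T, v_3 = [[-1, -1, 2, -1]]^T

We seek v_1 ∈ ker((A - 2I)^3) \ ker((A - 2I)^2), then set v_{i+1} = (A - 2I) v_i.

One such chain is v_1 = [[0, 0, 1, 1]]^T, v_2 = [[-2, -3, 2, -1]]^T, v_3 = [[-1, -1, 2, -1]]^T. Check: (A - 2I) v_3 = [[0, 0, 0, 0]]^T = 0.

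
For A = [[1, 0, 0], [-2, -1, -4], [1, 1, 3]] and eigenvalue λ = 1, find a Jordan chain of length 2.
We seek v_1 ∈ ker((A - I)^2) \ ker(A - I), then set v_{i+1} = (A - I) v_i.

One such chain is v_1 = [[0, 1, 0]]^T, v_2 = [[0, -2, 1]]^T. Check: (A - I) v_2 = [[0, 0, 0]]^T = 0.

v_1 = [[0, 1, 0]]^T, v_2 = [[0, -2, 1]]^T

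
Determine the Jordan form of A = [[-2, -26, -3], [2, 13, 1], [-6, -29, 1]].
The characteristic polynomial is det(xI - A) = (x - 4)^3, so the eigenvalues are 4 (algebraic multiplicity 3).

For λ = 4: rank(A - 4I) = 2, rank((A - 4I)^2) = 1, rank((A - 4I)^3) = 0. The eigenspace has dimension 3 - 2 = 1, so there is 1 Jordan block; the rank sequence gives block sizes [3].

Assembling the blocks gives the Jordan form J above.

J = [[4, 1, 0], [0, 4, 1], [0, 0, 4]]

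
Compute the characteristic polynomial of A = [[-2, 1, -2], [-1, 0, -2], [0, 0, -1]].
χ_A(x) = (x + 1)^3

xI - A = [[x + 2, -1, 2], [1, x, 2], [0, 0, x + 1]].

Expanding det(xI - A) along the first row:
det(xI - A) = + (x + 2)·det([[x, 2], [0, x + 1]]) - (-1)·det([[1, 2], [0, x + 1]]) + (2)·det([[1, x], [0, 0]]).

Evaluating gives χ_A(x) = x^3 + 3x^2 + 3x + 1 = (x + 1)^3.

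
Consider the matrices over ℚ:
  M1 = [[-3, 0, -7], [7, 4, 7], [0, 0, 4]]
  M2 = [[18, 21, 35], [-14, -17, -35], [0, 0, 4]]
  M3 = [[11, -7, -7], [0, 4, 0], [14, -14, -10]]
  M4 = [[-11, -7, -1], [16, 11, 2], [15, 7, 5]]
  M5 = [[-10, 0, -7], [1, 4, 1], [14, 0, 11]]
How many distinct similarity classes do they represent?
Characteristic polynomials: χ_{M1} = (x - 4)^2(x + 3), χ_{M2} = (x - 4)^2(x + 3), χ_{M3} = (x - 4)^2(x + 3), χ_{M4} = (x - 4)^2(x + 3), χ_{M5} = (x - 4)^2(x + 3).

{M1, M2, M3}: invariant factors x - 4, (x - 4)(x + 3).

{M4, M5}: invariant factors (x - 4)^2(x + 3).

Matrices are similar if and only if their invariant-factor lists agree; the partition into similarity classes is {M1, M2, M3}, {M4, M5}.

2 classes: {M1, M2, M3}, {M4, M5}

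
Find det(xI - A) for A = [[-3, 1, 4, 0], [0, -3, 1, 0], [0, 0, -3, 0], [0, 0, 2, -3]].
xI - A = [[x + 3, -1, -4, 0], [0, x + 3, -1, 0], [0, 0, x + 3, 0], [0, 0, -2, x + 3]].

Expanding det(xI - A) along the first row:
det(xI - A) = + (x + 3)·det([[x + 3, -1, 0], [0, x + 3, 0], [0, -2, x + 3]]) - (-1)·det([[0, -1, 0], [0, x + 3, 0], [0, -2, x + 3]]) + (-4)·det([[0, x + 3, 0], [0, 0, 0], [0, 0, x + 3]]) - (0)·det([[0, x + 3, -1], [0, 0, x + 3], [0, 0, -2]]).

Evaluating gives χ_A(x) = x^4 + 12x^3 + 54x^2 + 108x + 81 = (x + 3)^4.

χ_A(x) = (x + 3)^4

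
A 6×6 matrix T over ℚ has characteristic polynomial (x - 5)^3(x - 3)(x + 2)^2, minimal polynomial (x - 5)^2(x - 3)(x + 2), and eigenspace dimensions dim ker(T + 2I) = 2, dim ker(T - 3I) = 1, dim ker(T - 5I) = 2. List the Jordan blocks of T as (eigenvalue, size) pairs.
λ = -2: algebraic multiplicity 2 (exponent in χ_T), largest block size 1 (exponent in m_T), 2 blocks (geometric multiplicity). These force block sizes [1, 1].
λ = 3: algebraic multiplicity 1 (exponent in χ_T), largest block size 1 (exponent in m_T), 1 block (geometric multiplicity). This forces block sizes [1].
λ = 5: algebraic multiplicity 3 (exponent in χ_T), largest block size 2 (exponent in m_T), 2 blocks (geometric multiplicity). These force block sizes [2, 1].

Jordan blocks: (-2, 1), (-2, 1), (3, 1), (5, 2), (5, 1)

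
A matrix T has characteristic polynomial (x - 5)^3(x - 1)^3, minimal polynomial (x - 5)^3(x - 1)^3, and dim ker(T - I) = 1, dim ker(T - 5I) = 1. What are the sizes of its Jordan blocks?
λ = 1: algebraic multiplicity 3 (exponent in χ_T), largest block size 3 (exponent in m_T), 1 block (geometric multiplicity). This forces block sizes [3].
λ = 5: algebraic multiplicity 3 (exponent in χ_T), largest block size 3 (exponent in m_T), 1 block (geometric multiplicity). This forces block sizes [3].

Jordan blocks: (1, 3), (5, 3)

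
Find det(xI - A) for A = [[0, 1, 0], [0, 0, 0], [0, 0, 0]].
χ_A(x) = x^3

xI - A = [[x, -1, 0], [0, x, 0], [0, 0, x]].

Expanding det(xI - A) along the first row:
det(xI - A) = + (x)·det([[x, 0], [0, x]]) - (-1)·det([[0, 0], [0, x]]) + (0)·det([[0, x], [0, 0]]).

Evaluating gives χ_A(x) = x^3.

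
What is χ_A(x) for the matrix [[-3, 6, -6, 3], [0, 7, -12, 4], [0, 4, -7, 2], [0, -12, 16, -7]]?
xI - A = [[x + 3, -6, 6, -3], [0, x - 7, 12, -4], [0, -4, x + 7, -2], [0, 12, -16, x + 7]].

Expanding det(xI - A) along the first row:
det(xI - A) = + (x + 3)·det([[x - 7, 12, -4], [-4, x + 7, -2], [12, -16, x + 7]]) - (-6)·det([[0, 12, -4], [0, x + 7, -2], [0, -16, x + 7]]) + (6)·det([[0, x - 7, -4], [0, -4, -2], [0, 12, x + 7]]) - (-3)·det([[0, x - 7, 12], [0, -4, x + 7], [0, 12, -16]]).

Evaluating gives χ_A(x) = x^4 + 10x^3 + 36x^2 + 54x + 27 = (x + 1)(x + 3)^3.

χ_A(x) = (x + 1)(x + 3)^3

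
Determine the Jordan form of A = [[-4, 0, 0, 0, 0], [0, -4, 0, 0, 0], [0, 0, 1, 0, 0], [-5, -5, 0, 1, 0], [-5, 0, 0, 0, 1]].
J = [[-4, 0, 0, 0, 0], [0, -4, 0, 0, 0], [0, 0, 1, 0, 0], [0, 0, 0, 1, 0], [0, 0, 0, 0, 1]]

The characteristic polynomial is det(xI - A) = (x - 1)^3(x + 4)^2, so the eigenvalues are -4 (algebraic multiplicity 2), 1 (algebraic multiplicity 3).

For λ = -4: rank(A + 4I) = 3. The eigenspace has dimension 5 - 3 = 2, so there are 2 Jordan blocks; the rank sequence gives block sizes [1, 1].

For λ = 1: rank(A - I) = 2. The eigenspace has dimension 5 - 2 = 3, so there are 3 Jordan blocks; the rank sequence gives block sizes [1, 1, 1].

Assembling the blocks gives the Jordan form J above.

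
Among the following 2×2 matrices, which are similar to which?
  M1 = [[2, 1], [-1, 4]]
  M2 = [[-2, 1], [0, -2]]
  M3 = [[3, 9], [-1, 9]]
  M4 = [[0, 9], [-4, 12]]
Characteristic polynomials: χ_{M1} = (x - 3)^2, χ_{M2} = (x + 2)^2, χ_{M3} = (x - 6)^2, χ_{M4} = (x - 6)^2.

{M1}: invariant factors (x - 3)^2.

{M2}: invariant factors (x + 2)^2.

{M3, M4}: invariant factors (x - 6)^2.

Matrices are similar if and only if their invariant-factor lists agree; the partition into similarity classes is {M1}, {M2}, {M3, M4}.

3 classes: {M1}, {M2}, {M3, M4}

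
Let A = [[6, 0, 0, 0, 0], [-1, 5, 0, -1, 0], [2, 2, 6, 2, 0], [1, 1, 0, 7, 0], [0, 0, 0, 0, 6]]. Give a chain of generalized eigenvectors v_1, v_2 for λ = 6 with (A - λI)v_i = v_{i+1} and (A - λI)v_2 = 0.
We seek v_1 ∈ ker((A - 6I)^2) \ ker(A - 6I), then set v_{i+1} = (A - 6I) v_i.

One such chain is v_1 = [[2, 1, 2, -2, 0]]^T, v_2 = [[0, -1, 2, 1, 0]]^T. Check: (A - 6I) v_2 = [[0, 0, 0, 0, 0]]^T = 0.

v_1 = [[2, 1, 2, -2, 0]]^T, v_2 = [[0, -1, 2, 1, 0]]^T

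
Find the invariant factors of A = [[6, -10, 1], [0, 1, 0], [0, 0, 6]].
(x - 6)^2(x - 1)

The Jordan structure of A has elementary divisors (x - 1), (x - 6)^2. Arranging the block sizes at each eigenvalue in decreasing order and taking row products gives the invariant factors.

Invariant factors (smallest first, each dividing the next): (x - 6)^2(x - 1).

Check: the last factor (x - 6)^2(x - 1) is the minimal polynomial, and the product (x - 6)^2(x - 1) is the characteristic polynomial.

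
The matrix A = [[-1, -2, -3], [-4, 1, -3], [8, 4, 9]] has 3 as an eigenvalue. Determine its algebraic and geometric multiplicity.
The characteristic polynomial is (x - 3)^3, so the factor x - 3 appears with exponent 3: the algebraic multiplicity is 3.

rank(A - 3I) = 1, so the eigenspace has dimension 3 - 1 = 2: the geometric multiplicity is 2.

Since 2 < 3, A is not diagonalizable.

algebraic multiplicity 3, geometric multiplicity 2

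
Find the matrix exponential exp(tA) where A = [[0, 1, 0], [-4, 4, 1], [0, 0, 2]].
A has Jordan form J = [[2, 1, 0], [0, 2, 1], [0, 0, 2]] with A = PJP^{-1}, so e^{tA} = P e^{tJ} P^{-1}.

For a Jordan block J_k(λ), e^{tJ_k(λ)} = e^{λt} · (I + tN + t^2 N^2/2! + ... + t^{k-1} N^{k-1}/(k-1)!) where N is the nilpotent superdiagonal part.

Assembling the blocks and conjugating back gives the entries of e^{tA} as shown above.

e^{tA} = [[(1 - 2*t)*e^{2*t}, t*e^{2*t}, t^2*e^{2*t}/2], [-4*t*e^{2*t}, (2*t + 1)*e^{2*t}, t*(t + 1)*e^{2*t}], [0, 0, e^{2*t}]]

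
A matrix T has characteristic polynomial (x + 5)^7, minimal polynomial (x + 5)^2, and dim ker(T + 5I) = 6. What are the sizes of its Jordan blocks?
λ = -5: algebraic multiplicity 7 (exponent in χ_T), largest block size 2 (exponent in m_T), 6 blocks (geometric multiplicity). These force block sizes [2, 1, 1, 1, 1, 1].

Jordan blocks: (-5, 2), (-5, 1), (-5, 1), (-5, 1), (-5, 1), (-5, 1)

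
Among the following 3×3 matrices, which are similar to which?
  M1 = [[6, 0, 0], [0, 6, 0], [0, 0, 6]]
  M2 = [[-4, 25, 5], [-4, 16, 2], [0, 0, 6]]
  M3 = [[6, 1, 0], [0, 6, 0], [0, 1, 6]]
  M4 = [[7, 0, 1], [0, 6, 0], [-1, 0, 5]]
Characteristic polynomials: χ_{M1} = (x - 6)^3, χ_{M2} = (x - 6)^3, χ_{M3} = (x - 6)^3, χ_{M4} = (x - 6)^3.

{M1}: invariant factors x - 6, x - 6, x - 6.

{M2, M3, M4}: invariant factors x - 6, (x - 6)^2.

Matrices are similar if and only if their invariant-factor lists agree; the partition into similarity classes is {M1}, {M2, M3, M4}.

2 classes: {M1}, {M2, M3, M4}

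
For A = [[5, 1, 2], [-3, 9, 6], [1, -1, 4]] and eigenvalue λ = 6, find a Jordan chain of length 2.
v_1 = [[0, -1, 1]]^T, v_2 = [[1, 3, -1]]^T

We seek v_1 ∈ ker((A - 6I)^2) \ ker(A - 6I), then set v_{i+1} = (A - 6I) v_i.

One such chain is v_1 = [[0, -1, 1]]^T, v_2 = [[1, 3, -1]]^T. Check: (A - 6I) v_2 = [[0, 0, 0]]^T = 0.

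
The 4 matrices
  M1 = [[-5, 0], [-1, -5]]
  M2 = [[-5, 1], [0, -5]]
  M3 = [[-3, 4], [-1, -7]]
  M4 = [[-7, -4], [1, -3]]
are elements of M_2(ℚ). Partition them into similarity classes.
Characteristic polynomials: χ_{M1} = (x + 5)^2, χ_{M2} = (x + 5)^2, χ_{M3} = (x + 5)^2, χ_{M4} = (x + 5)^2.

{M1, M2, M3, M4}: invariant factors (x + 5)^2.

Matrices are similar if and only if their invariant-factor lists agree; the partition into similarity classes is {M1, M2, M3, M4}.

1 class: {M1, M2, M3, M4}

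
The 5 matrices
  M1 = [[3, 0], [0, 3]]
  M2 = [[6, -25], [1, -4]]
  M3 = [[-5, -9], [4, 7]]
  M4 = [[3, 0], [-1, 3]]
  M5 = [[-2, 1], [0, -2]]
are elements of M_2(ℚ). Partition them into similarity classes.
Characteristic polynomials: χ_{M1} = (x - 3)^2, χ_{M2} = (x - 1)^2, χ_{M3} = (x - 1)^2, χ_{M4} = (x - 3)^2, χ_{M5} = (x + 2)^2.

{M1}: invariant factors x - 3, x - 3.

{M2, M3}: invariant factors (x - 1)^2.

{M4}: invariant factors (x - 3)^2.

{M5}: invariant factors (x + 2)^2.

Matrices are similar if and only if their invariant-factor lists agree; the partition into similarity classes is {M1}, {M2, M3}, {M4}, {M5}.

4 classes: {M1}, {M2, M3}, {M4}, {M5}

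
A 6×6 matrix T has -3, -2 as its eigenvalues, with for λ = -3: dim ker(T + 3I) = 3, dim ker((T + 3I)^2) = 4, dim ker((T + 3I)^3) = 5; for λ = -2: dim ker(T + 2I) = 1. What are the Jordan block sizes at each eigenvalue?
λ = -3: successive nullity increments [3, 1, 1] count blocks of size ≥ k; block sizes are [3, 1, 1].
λ = -2: successive nullity increments [1] count blocks of size ≥ k; block sizes are [1].

Jordan blocks: (-3, 3), (-3, 1), (-3, 1), (-2, 1)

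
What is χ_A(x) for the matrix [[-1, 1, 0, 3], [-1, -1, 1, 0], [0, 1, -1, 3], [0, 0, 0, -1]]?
xI - A = [[x + 1, -1, 0, -3], [1, x + 1, -1, 0], [0, -1, x + 1, -3], [0, 0, 0, x + 1]].

Expanding det(xI - A) along the first row:
det(xI - A) = + (x + 1)·det([[x + 1, -1, 0], [-1, x + 1, -3], [0, 0, x + 1]]) - (-1)·det([[1, -1, 0], [0, x + 1, -3], [0, 0, x + 1]]) + (0)·det([[1, x + 1, 0], [0, -1, -3], [0, 0, x + 1]]) - (-3)·det([[1, x + 1, -1], [0, -1, x + 1], [0, 0, 0]]).

Evaluating gives χ_A(x) = x^4 + 4x^3 + 6x^2 + 4x + 1 = (x + 1)^4.

χ_A(x) = (x + 1)^4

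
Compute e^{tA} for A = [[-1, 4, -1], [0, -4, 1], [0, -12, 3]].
e^{tA} = [[e^{-t}, 4*t*e^{-t}, -t*e^{-t}], [0, -3 + 4*e^{-t}, 1 - e^{-t}], [0, -12 + 12*e^{-t}, 4 - 3*e^{-t}]]

A has Jordan form J = [[-1, 1, 0], [0, -1, 0], [0, 0, 0]] with A = PJP^{-1}, so e^{tA} = P e^{tJ} P^{-1}.

For a Jordan block J_k(λ), e^{tJ_k(λ)} = e^{λt} · (I + tN + t^2 N^2/2! + ... + t^{k-1} N^{k-1}/(k-1)!) where N is the nilpotent superdiagonal part.

Assembling the blocks and conjugating back gives the entries of e^{tA} as shown above.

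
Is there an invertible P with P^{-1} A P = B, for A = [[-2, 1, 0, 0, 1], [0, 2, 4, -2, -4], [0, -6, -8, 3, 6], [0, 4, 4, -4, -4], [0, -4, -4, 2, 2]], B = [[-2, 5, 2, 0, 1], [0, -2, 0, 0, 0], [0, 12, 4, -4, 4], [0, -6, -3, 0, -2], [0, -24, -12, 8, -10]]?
Two matrices over a field are similar if and only if they have the same invariant factors.

Both A and B have characteristic polynomial (x + 2)^5 and minimal polynomial (x + 2)^2. Computing further, both have invariant factors x + 2, (x + 2)^2, (x + 2)^2. Hence A and B are similar.

Yes.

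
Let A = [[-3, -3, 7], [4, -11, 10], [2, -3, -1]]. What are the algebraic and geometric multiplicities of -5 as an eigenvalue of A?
The characteristic polynomial is (x + 5)^3, so the factor x + 5 appears with exponent 3: the algebraic multiplicity is 3.

rank(A + 5I) = 2, so the eigenspace has dimension 3 - 2 = 1: the geometric multiplicity is 1.

Since 1 < 3, A is not diagonalizable.

algebraic multiplicity 3, geometric multiplicity 1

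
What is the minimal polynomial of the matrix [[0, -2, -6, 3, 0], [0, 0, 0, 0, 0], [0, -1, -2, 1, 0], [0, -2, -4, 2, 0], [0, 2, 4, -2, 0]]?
m_A(x) = x^2

The characteristic polynomial factors as x^5. The minimal polynomial is ∏(x - λ)^{k_λ} where k_λ is the size of the largest Jordan block at λ.

For λ = 0: rank(A) = 2, and the largest Jordan block has size 2 (the smallest k with rank(A^k) = rank(A^(k+1))).

So m_A(x) = x^2.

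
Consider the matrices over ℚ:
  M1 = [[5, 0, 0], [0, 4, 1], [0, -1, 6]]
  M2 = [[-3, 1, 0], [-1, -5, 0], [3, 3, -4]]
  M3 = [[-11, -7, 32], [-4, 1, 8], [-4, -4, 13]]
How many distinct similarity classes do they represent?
3 classes: {M1}, {M2}, {M3}

Characteristic polynomials: χ_{M1} = (x - 5)^3, χ_{M2} = (x + 4)^3, χ_{M3} = (x - 5)(x + 1)^2.

{M1}: invariant factors x - 5, (x - 5)^2.

{M2}: invariant factors x + 4, (x + 4)^2.

{M3}: invariant factors (x - 5)(x + 1)^2.

Matrices are similar if and only if their invariant-factor lists agree; the partition into similarity classes is {M1}, {M2}, {M3}.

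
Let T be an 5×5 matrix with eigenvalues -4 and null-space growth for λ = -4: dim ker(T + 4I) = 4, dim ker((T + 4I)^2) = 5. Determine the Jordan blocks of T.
Jordan blocks: (-4, 2), (-4, 1), (-4, 1), (-4, 1)

λ = -4: successive nullity increments [4, 1] count blocks of size ≥ k; block sizes are [2, 1, 1, 1].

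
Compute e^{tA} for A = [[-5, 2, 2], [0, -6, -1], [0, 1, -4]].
A has Jordan form J = [[-5, 1, 0], [0, -5, 0], [0, 0, -5]] with A = PJP^{-1}, so e^{tA} = P e^{tJ} P^{-1}.

For a Jordan block J_k(λ), e^{tJ_k(λ)} = e^{λt} · (I + tN + t^2 N^2/2! + ... + t^{k-1} N^{k-1}/(k-1)!) where N is the nilpotent superdiagonal part.

Assembling the blocks and conjugating back gives the entries of e^{tA} as shown above.

e^{tA} = [[e^{-5*t}, 2*t*e^{-5*t}, 2*t*e^{-5*t}], [0, (1 - t)*e^{-5*t}, -t*e^{-5*t}], [0, t*e^{-5*t}, (t + 1)*e^{-5*t}]]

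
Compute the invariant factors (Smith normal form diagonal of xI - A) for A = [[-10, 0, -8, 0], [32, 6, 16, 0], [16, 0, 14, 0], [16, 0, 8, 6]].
The Jordan structure of A has elementary divisors (x + 2), (x - 6), (x - 6), (x - 6). Arranging the block sizes at each eigenvalue in decreasing order and taking row products gives the invariant factors.

Invariant factors (smallest first, each dividing the next): x - 6, x - 6, (x - 6)(x + 2).

Check: the last factor (x - 6)(x + 2) is the minimal polynomial, and the product (x - 6)^3(x + 2) is the characteristic polynomial.

x - 6, x - 6, (x - 6)(x + 2)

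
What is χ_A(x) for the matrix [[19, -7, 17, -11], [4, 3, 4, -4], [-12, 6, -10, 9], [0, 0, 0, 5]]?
χ_A(x) = (x - 5)^3(x - 2)

xI - A = [[x - 19, 7, -17, 11], [-4, x - 3, -4, 4], [12, -6, x + 10, -9], [0, 0, 0, x - 5]].

Expanding det(xI - A) along the first row:
det(xI - A) = + (x - 19)·det([[x - 3, -4, 4], [-6, x + 10, -9], [0, 0, x - 5]]) - (7)·det([[-4, -4, 4], [12, x + 10, -9], [0, 0, x - 5]]) + (-17)·det([[-4, x - 3, 4], [12, -6, -9], [0, 0, x - 5]]) - (11)·det([[-4, x - 3, -4], [12, -6, x + 10], [0, 0, 0]]).

Evaluating gives χ_A(x) = x^4 - 17x^3 + 105x^2 - 275x + 250 = (x - 5)^3(x - 2).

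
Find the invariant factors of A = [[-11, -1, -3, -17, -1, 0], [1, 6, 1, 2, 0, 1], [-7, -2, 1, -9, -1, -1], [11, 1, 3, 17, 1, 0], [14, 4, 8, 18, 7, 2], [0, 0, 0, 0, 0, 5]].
The Jordan structure of A has elementary divisors x, (x - 5)^2, (x - 5)^2, (x - 5). Arranging the block sizes at each eigenvalue in decreasing order and taking row products gives the invariant factors.

Invariant factors (smallest first, each dividing the next): x - 5, (x - 5)^2, x(x - 5)^2.

Check: the last factor x(x - 5)^2 is the minimal polynomial, and the product x(x - 5)^5 is the characteristic polynomial.

x - 5, (x - 5)^2, x(x - 5)^2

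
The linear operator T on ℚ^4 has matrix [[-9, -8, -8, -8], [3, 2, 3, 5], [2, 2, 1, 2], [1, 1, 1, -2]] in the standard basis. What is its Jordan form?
The characteristic polynomial is det(xI - A) = (x + 1)^2(x + 3)^2, so the eigenvalues are -3 (algebraic multiplicity 2), -1 (algebraic multiplicity 2).

For λ = -3: rank(A + 3I) = 3, rank((A + 3I)^2) = 2. The eigenspace has dimension 4 - 3 = 1, so there is 1 Jordan block; the rank sequence gives block sizes [2].

For λ = -1: rank(A + I) = 2. The eigenspace has dimension 4 - 2 = 2, so there are 2 Jordan blocks; the rank sequence gives block sizes [1, 1].

Assembling the blocks gives the Jordan form J above.

J = [[-3, 1, 0, 0], [0, -3, 0, 0], [0, 0, -1, 0], [0, 0, 0, -1]]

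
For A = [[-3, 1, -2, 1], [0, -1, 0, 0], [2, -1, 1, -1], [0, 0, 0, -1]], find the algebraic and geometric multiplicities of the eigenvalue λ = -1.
algebraic multiplicity 4, geometric multiplicity 3

The characteristic polynomial is (x + 1)^4, so the factor x + 1 appears with exponent 4: the algebraic multiplicity is 4.

rank(A + I) = 1, so the eigenspace has dimension 4 - 1 = 3: the geometric multiplicity is 3.

Since 3 < 4, A is not diagonalizable.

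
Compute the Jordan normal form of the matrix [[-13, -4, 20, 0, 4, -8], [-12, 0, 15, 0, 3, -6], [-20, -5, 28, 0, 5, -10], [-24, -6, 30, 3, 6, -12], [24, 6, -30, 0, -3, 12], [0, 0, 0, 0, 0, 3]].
J = [[3, 1, 0, 0, 0, 0], [0, 3, 0, 0, 0, 0], [0, 0, 3, 0, 0, 0], [0, 0, 0, 3, 0, 0], [0, 0, 0, 0, 3, 0], [0, 0, 0, 0, 0, 3]]

The characteristic polynomial is det(xI - A) = (x - 3)^6, so the eigenvalues are 3 (algebraic multiplicity 6).

For λ = 3: rank(A - 3I) = 1, rank((A - 3I)^2) = 0. The eigenspace has dimension 6 - 1 = 5, so there are 5 Jordan blocks; the rank sequence gives block sizes [2, 1, 1, 1, 1].

Assembling the blocks gives the Jordan form J above.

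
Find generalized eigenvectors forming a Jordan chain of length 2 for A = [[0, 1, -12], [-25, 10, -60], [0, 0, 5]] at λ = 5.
We seek v_1 ∈ ker((A - 5I)^2) \ ker(A - 5I), then set v_{i+1} = (A - 5I) v_i.

One such chain is v_1 = [[0, 1, 0]]^T, v_2 = [[1, 5, 0]]^T. Check: (A - 5I) v_2 = [[0, 0, 0]]^T = 0.

v_1 = [[0, 1, 0]]^T, v_2 = [[1, 5, 0]]^T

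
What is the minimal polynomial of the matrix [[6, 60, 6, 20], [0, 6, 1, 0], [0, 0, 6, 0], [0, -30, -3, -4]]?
The characteristic polynomial factors as (x - 6)^3(x + 4). The minimal polynomial is ∏(x - λ)^{k_λ} where k_λ is the size of the largest Jordan block at λ.

For λ = -4: rank(A + 4I) = 3, and the largest Jordan block has size 1 (the smallest k with rank((A + 4I)^k) = rank((A + 4I)^(k+1))).
For λ = 6: rank(A - 6I) = 2, and the largest Jordan block has size 2 (the smallest k with rank((A - 6I)^k) = rank((A - 6I)^(k+1))).

So m_A(x) = (x - 6)^2(x + 4).

m_A(x) = (x - 6)^2(x + 4)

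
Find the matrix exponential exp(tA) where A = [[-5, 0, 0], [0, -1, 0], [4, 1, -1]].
e^{tA} = [[e^{-5*t}, 0, 0], [0, e^{-t}, 0], [(e^{4*t} - 1)*e^{-5*t}, t*e^{-t}, e^{-t}]]

A has Jordan form J = [[-5, 0, 0], [0, -1, 1], [0, 0, -1]] with A = PJP^{-1}, so e^{tA} = P e^{tJ} P^{-1}.

For a Jordan block J_k(λ), e^{tJ_k(λ)} = e^{λt} · (I + tN + t^2 N^2/2! + ... + t^{k-1} N^{k-1}/(k-1)!) where N is the nilpotent superdiagonal part.

Assembling the blocks and conjugating back gives the entries of e^{tA} as shown above.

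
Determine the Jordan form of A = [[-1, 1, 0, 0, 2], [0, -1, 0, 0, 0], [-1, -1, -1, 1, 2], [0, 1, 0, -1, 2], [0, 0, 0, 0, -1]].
J = [[-1, 1, 0, 0, 0], [0, -1, 0, 0, 0], [0, 0, -1, 1, 0], [0, 0, 0, -1, 0], [0, 0, 0, 0, -1]]

The characteristic polynomial is det(xI - A) = (x + 1)^5, so the eigenvalues are -1 (algebraic multiplicity 5).

For λ = -1: rank(A + I) = 2, rank((A + I)^2) = 0. The eigenspace has dimension 5 - 2 = 3, so there are 3 Jordan blocks; the rank sequence gives block sizes [2, 2, 1].

Assembling the blocks gives the Jordan form J above.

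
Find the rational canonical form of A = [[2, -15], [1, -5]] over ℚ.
R = [[0, -5], [1, -3]]

The invariant factors of A (the non-unit diagonal entries of the Smith normal form of xI - A over ℚ[x]) are x^2 + 3x + 5, each dividing the next. The characteristic polynomial is their product, x^2 + 3x + 5.

The rational canonical form is the block-diagonal matrix of companion matrices C(f_i):
R = [[0, -5], [1, -3]].

Note the characteristic polynomial does not split into linear factors over ℚ, so A has no Jordan form over ℚ; the rational canonical form exists over any field.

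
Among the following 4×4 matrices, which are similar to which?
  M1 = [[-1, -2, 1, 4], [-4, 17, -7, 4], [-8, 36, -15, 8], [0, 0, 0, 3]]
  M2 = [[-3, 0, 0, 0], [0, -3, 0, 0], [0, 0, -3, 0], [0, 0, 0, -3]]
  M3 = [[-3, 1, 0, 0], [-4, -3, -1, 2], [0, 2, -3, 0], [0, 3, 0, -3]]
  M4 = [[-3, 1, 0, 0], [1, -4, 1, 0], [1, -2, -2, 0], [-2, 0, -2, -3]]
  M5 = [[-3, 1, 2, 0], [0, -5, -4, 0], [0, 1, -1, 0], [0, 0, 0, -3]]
Characteristic polynomials: χ_{M1} = (x - 3)^2(x + 1)^2, χ_{M2} = (x + 3)^4, χ_{M3} = (x + 3)^4, χ_{M4} = (x + 3)^4, χ_{M5} = (x + 3)^4.

{M1}: invariant factors x - 3, (x - 3)(x + 1)^2.

{M2}: invariant factors x + 3, x + 3, x + 3, x + 3.

{M3, M4}: invariant factors x + 3, (x + 3)^3.

{M5}: invariant factors x + 3, x + 3, (x + 3)^2.

Matrices are similar if and only if their invariant-factor lists agree; the partition into similarity classes is {M1}, {M2}, {M3, M4}, {M5}.

4 classes: {M1}, {M2}, {M3, M4}, {M5}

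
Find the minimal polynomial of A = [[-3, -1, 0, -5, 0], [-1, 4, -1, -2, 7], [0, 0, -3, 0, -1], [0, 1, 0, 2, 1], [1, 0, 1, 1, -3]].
The characteristic polynomial factors as (x - 3)^2(x + 3)^3. The minimal polynomial is ∏(x - λ)^{k_λ} where k_λ is the size of the largest Jordan block at λ.

For λ = -3: rank(A + 3I) = 4, and the largest Jordan block has size 3 (the smallest k with rank((A + 3I)^k) = rank((A + 3I)^(k+1))).
For λ = 3: rank(A - 3I) = 4, and the largest Jordan block has size 2 (the smallest k with rank((A - 3I)^k) = rank((A - 3I)^(k+1))).

So m_A(x) = (x - 3)^2(x + 3)^3.

m_A(x) = (x - 3)^2(x + 3)^3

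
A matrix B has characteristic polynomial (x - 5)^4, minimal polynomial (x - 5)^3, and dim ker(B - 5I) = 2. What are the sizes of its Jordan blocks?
λ = 5: algebraic multiplicity 4 (exponent in χ_B), largest block size 3 (exponent in m_B), 2 blocks (geometric multiplicity). These force block sizes [3, 1].

Jordan blocks: (5, 3), (5, 1)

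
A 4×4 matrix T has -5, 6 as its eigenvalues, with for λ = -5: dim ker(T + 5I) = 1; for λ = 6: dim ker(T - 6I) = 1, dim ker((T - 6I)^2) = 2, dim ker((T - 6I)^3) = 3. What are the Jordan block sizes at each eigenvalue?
Jordan blocks: (-5, 1), (6, 3)

λ = -5: successive nullity increments [1] count blocks of size ≥ k; block sizes are [1].
λ = 6: successive nullity increments [1, 1, 1] count blocks of size ≥ k; block sizes are [3].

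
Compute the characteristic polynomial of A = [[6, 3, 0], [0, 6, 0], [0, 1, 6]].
xI - A = [[x - 6, -3, 0], [0, x - 6, 0], [0, -1, x - 6]].

Expanding det(xI - A) along the first row:
det(xI - A) = + (x - 6)·det([[x - 6, 0], [-1, x - 6]]) - (-3)·det([[0, 0], [0, x - 6]]) + (0)·det([[0, x - 6], [0, -1]]).

Evaluating gives χ_A(x) = x^3 - 18x^2 + 108x - 216 = (x - 6)^3.

χ_A(x) = (x - 6)^3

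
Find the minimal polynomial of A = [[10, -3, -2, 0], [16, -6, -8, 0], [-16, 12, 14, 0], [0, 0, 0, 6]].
The characteristic polynomial factors as (x - 6)^4. The minimal polynomial is ∏(x - λ)^{k_λ} where k_λ is the size of the largest Jordan block at λ.

For λ = 6: rank(A - 6I) = 1, and the largest Jordan block has size 2 (the smallest k with rank((A - 6I)^k) = rank((A - 6I)^(k+1))).

So m_A(x) = (x - 6)^2.

m_A(x) = (x - 6)^2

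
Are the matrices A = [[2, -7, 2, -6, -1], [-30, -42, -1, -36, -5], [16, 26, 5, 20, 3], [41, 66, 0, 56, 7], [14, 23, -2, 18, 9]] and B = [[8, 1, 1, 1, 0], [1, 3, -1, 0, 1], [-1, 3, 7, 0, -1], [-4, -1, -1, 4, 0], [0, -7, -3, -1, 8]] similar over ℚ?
Two matrices over a field are similar if and only if they have the same invariant factors.

Both A and B have characteristic polynomial (x - 6)^5 and minimal polynomial (x - 6)^3. Computing further, both have invariant factors (x - 6)^2, (x - 6)^3. Hence A and B are similar.

Yes.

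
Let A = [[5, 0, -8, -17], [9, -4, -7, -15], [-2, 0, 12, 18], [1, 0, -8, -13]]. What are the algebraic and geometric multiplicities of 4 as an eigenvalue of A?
The characteristic polynomial is (x - 4)^2(x + 4)^2, so the factor x - 4 appears with exponent 2: the algebraic multiplicity is 2.

rank(A - 4I) = 3, so the eigenspace has dimension 4 - 3 = 1: the geometric multiplicity is 1.

Since 1 < 2, A is not diagonalizable.

algebraic multiplicity 2, geometric multiplicity 1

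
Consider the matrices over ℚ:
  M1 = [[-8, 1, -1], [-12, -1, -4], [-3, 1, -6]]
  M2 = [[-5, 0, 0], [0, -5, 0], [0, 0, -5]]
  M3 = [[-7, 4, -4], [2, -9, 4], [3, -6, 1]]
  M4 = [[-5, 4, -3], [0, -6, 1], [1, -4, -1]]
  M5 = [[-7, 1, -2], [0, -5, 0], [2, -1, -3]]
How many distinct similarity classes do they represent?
Characteristic polynomials: χ_{M1} = (x + 5)^3, χ_{M2} = (x + 5)^3, χ_{M3} = (x + 5)^3, χ_{M4} = (x + 4)^3, χ_{M5} = (x + 5)^3.

{M1, M3, M5}: invariant factors x + 5, (x + 5)^2.

{M2}: invariant factors x + 5, x + 5, x + 5.

{M4}: invariant factors (x + 4)^3.

Matrices are similar if and only if their invariant-factor lists agree; the partition into similarity classes is {M1, M3, M5}, {M2}, {M4}.

3 classes: {M1, M3, M5}, {M2}, {M4}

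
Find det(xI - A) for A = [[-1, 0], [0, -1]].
χ_A(x) = (x + 1)^2

xI - A = [[x + 1, 0], [0, x + 1]].

Expanding det(xI - A) along the first row:
det(xI - A) = + (x + 1)·det([[x + 1]]) - (0)·det([[0]]).

Evaluating gives χ_A(x) = x^2 + 2x + 1 = (x + 1)^2.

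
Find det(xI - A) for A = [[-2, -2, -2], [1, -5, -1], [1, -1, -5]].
xI - A = [[x + 2, 2, 2], [-1, x + 5, 1], [-1, 1, x + 5]].

Expanding det(xI - A) along the first row:
det(xI - A) = + (x + 2)·det([[x + 5, 1], [1, x + 5]]) - (2)·det([[-1, 1], [-1, x + 5]]) + (2)·det([[-1, x + 5], [-1, 1]]).

Evaluating gives χ_A(x) = x^3 + 12x^2 + 48x + 64 = (x + 4)^3.

χ_A(x) = (x + 4)^3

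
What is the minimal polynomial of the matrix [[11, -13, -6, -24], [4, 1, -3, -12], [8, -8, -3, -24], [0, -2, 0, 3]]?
The characteristic polynomial factors as (x - 3)^4. The minimal polynomial is ∏(x - λ)^{k_λ} where k_λ is the size of the largest Jordan block at λ.

For λ = 3: rank(A - 3I) = 2, and the largest Jordan block has size 3 (the smallest k with rank((A - 3I)^k) = rank((A - 3I)^(k+1))).

So m_A(x) = (x - 3)^3.

m_A(x) = (x - 3)^3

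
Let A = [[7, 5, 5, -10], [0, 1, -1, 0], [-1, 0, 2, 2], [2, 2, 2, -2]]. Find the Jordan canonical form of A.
J = [[2, 1, 0, 0], [0, 2, 1, 0], [0, 0, 2, 0], [0, 0, 0, 2]]

The characteristic polynomial is det(xI - A) = (x - 2)^4, so the eigenvalues are 2 (algebraic multiplicity 4).

For λ = 2: rank(A - 2I) = 2, rank((A - 2I)^2) = 1, rank((A - 2I)^3) = 0. The eigenspace has dimension 4 - 2 = 2, so there are 2 Jordan blocks; the rank sequence gives block sizes [3, 1].

Assembling the blocks gives the Jordan form J above.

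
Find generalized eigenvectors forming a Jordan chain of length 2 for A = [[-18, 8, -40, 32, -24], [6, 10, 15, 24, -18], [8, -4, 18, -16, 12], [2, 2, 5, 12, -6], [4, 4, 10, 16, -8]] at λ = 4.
We seek v_1 ∈ ker((A - 4I)^2) \ ker(A - 4I), then set v_{i+1} = (A - 4I) v_i.

One such chain is v_1 = [[-2, 0, 1, 0, 0]]^T, v_2 = [[4, 3, -2, 1, 2]]^T. Check: (A - 4I) v_2 = [[0, 0, 0, 0, 0]]^T = 0.

v_1 = [[-2, 0, 1, 0, 0]]^T, v_2 = [[4, 3, -2, 1, 2]]^T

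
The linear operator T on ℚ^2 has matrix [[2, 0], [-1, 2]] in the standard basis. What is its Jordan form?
The characteristic polynomial is det(xI - A) = (x - 2)^2, so the eigenvalues are 2 (algebraic multiplicity 2).

For λ = 2: rank(A - 2I) = 1, rank((A - 2I)^2) = 0. The eigenspace has dimension 2 - 1 = 1, so there is 1 Jordan block; the rank sequence gives block sizes [2].

Assembling the blocks gives the Jordan form J above.

J = [[2, 1], [0, 2]]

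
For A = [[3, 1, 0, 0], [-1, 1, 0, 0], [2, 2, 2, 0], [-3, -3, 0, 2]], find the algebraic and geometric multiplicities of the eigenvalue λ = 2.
algebraic multiplicity 4, geometric multiplicity 3

The characteristic polynomial is (x - 2)^4, so the factor x - 2 appears with exponent 4: the algebraic multiplicity is 4.

rank(A - 2I) = 1, so the eigenspace has dimension 4 - 1 = 3: the geometric multiplicity is 3.

Since 3 < 4, A is not diagonalizable.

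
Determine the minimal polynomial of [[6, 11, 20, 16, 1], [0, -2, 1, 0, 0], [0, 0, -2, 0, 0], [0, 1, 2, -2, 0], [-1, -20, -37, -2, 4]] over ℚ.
m_A(x) = (x - 5)^2(x + 2)^3

The characteristic polynomial factors as (x - 5)^2(x + 2)^3. The minimal polynomial is ∏(x - λ)^{k_λ} where k_λ is the size of the largest Jordan block at λ.

For λ = -2: rank(A + 2I) = 4, and the largest Jordan block has size 3 (the smallest k with rank((A + 2I)^k) = rank((A + 2I)^(k+1))).
For λ = 5: rank(A - 5I) = 4, and the largest Jordan block has size 2 (the smallest k with rank((A - 5I)^k) = rank((A - 5I)^(k+1))).

So m_A(x) = (x - 5)^2(x + 2)^3.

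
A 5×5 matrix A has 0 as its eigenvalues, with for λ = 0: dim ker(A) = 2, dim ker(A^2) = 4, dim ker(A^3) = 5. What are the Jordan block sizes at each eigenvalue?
λ = 0: successive nullity increments [2, 2, 1] count blocks of size ≥ k; block sizes are [3, 2].

Jordan blocks: (0, 3), (0, 2)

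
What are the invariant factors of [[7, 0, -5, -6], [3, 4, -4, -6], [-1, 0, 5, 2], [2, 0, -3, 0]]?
The Jordan structure of A has elementary divisors (x - 4)^3, (x - 4). Arranging the block sizes at each eigenvalue in decreasing order and taking row products gives the invariant factors.

Invariant factors (smallest first, each dividing the next): x - 4, (x - 4)^3.

Check: the last factor (x - 4)^3 is the minimal polynomial, and the product (x - 4)^4 is the characteristic polynomial.

x - 4, (x - 4)^3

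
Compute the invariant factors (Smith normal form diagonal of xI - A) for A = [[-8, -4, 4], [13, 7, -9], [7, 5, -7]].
The Jordan structure of A has elementary divisors (x + 4), (x + 2)^2. Arranging the block sizes at each eigenvalue in decreasing order and taking row products gives the invariant factors.

Invariant factors (smallest first, each dividing the next): (x + 2)^2(x + 4).

Check: the last factor (x + 2)^2(x + 4) is the minimal polynomial, and the product (x + 2)^2(x + 4) is the characteristic polynomial.

(x + 2)^2(x + 4)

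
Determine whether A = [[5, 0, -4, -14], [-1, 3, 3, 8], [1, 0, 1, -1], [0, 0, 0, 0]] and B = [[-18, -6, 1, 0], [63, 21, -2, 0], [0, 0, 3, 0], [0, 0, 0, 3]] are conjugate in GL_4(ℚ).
No.

Both have characteristic polynomial x(x - 3)^3, but the minimal polynomial of A is x(x - 3)^3 while the minimal polynomial of B is x(x - 3)^2. The minimal polynomial is a similarity invariant, so A and B are not similar.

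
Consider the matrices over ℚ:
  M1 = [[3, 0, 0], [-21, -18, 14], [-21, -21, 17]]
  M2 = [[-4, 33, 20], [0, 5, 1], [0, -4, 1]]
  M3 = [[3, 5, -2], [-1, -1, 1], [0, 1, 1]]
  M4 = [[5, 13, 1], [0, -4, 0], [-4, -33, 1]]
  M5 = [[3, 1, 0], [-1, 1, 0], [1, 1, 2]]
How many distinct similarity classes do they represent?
4 classes: {M1}, {M2, M4}, {M3}, {M5}

Characteristic polynomials: χ_{M1} = (x - 3)^2(x + 4), χ_{M2} = (x - 3)^2(x + 4), χ_{M3} = (x - 1)^3, χ_{M4} = (x - 3)^2(x + 4), χ_{M5} = (x - 2)^3.

{M1}: invariant factors x - 3, (x - 3)(x + 4).

{M2, M4}: invariant factors (x - 3)^2(x + 4).

{M3}: invariant factors (x - 1)^3.

{M5}: invariant factors x - 2, (x - 2)^2.

Matrices are similar if and only if their invariant-factor lists agree; the partition into similarity classes is {M1}, {M2, M4}, {M3}, {M5}.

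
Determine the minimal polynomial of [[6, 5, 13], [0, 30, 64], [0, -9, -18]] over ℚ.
The characteristic polynomial factors as (x - 6)^3. The minimal polynomial is ∏(x - λ)^{k_λ} where k_λ is the size of the largest Jordan block at λ.

For λ = 6: rank(A - 6I) = 2, and the largest Jordan block has size 3 (the smallest k with rank((A - 6I)^k) = rank((A - 6I)^(k+1))).

So m_A(x) = (x - 6)^3.

m_A(x) = (x - 6)^3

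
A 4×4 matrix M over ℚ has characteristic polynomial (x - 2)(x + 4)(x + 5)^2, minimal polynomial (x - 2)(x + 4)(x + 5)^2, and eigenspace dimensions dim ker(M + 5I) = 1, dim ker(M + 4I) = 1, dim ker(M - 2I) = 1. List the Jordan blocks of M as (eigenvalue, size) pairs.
λ = -5: algebraic multiplicity 2 (exponent in χ_M), largest block size 2 (exponent in m_M), 1 block (geometric multiplicity). This forces block sizes [2].
λ = -4: algebraic multiplicity 1 (exponent in χ_M), largest block size 1 (exponent in m_M), 1 block (geometric multiplicity). This forces block sizes [1].
λ = 2: algebraic multiplicity 1 (exponent in χ_M), largest block size 1 (exponent in m_M), 1 block (geometric multiplicity). This forces block sizes [1].

Jordan blocks: (-5, 2), (-4, 1), (2, 1)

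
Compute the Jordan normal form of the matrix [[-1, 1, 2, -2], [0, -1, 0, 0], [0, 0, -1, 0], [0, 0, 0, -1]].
The characteristic polynomial is det(xI - A) = (x + 1)^4, so the eigenvalues are -1 (algebraic multiplicity 4).

For λ = -1: rank(A + I) = 1, rank((A + I)^2) = 0. The eigenspace has dimension 4 - 1 = 3, so there are 3 Jordan blocks; the rank sequence gives block sizes [2, 1, 1].

Assembling the blocks gives the Jordan form J above.

J = [[-1, 1, 0, 0], [0, -1, 0, 0], [0, 0, -1, 0], [0, 0, 0, -1]]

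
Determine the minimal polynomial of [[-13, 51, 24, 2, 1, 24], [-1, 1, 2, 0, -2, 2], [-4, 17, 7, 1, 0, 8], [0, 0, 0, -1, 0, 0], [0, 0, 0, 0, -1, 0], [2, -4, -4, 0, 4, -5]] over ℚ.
m_A(x) = (x + 1)^2(x + 4)^2

The characteristic polynomial factors as (x + 1)^4(x + 4)^2. The minimal polynomial is ∏(x - λ)^{k_λ} where k_λ is the size of the largest Jordan block at λ.

For λ = -4: rank(A + 4I) = 5, and the largest Jordan block has size 2 (the smallest k with rank((A + 4I)^k) = rank((A + 4I)^(k+1))).
For λ = -1: rank(A + I) = 3, and the largest Jordan block has size 2 (the smallest k with rank((A + I)^k) = rank((A + I)^(k+1))).

So m_A(x) = (x + 1)^2(x + 4)^2.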